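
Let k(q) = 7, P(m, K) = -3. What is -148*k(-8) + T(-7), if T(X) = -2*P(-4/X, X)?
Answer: -1030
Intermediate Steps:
T(X) = 6 (T(X) = -2*(-3) = 6)
-148*k(-8) + T(-7) = -148*7 + 6 = -1036 + 6 = -1030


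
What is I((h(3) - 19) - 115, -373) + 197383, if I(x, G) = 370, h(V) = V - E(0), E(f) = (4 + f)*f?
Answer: 197753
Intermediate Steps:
E(f) = f*(4 + f)
h(V) = V (h(V) = V - 0*(4 + 0) = V - 0*4 = V - 1*0 = V + 0 = V)
I((h(3) - 19) - 115, -373) + 197383 = 370 + 197383 = 197753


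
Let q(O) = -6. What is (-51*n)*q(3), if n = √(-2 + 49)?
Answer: 306*√47 ≈ 2097.8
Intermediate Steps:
n = √47 ≈ 6.8557
(-51*n)*q(3) = -51*√47*(-6) = 306*√47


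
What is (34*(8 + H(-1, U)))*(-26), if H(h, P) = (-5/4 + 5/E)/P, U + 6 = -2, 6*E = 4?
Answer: -51051/8 ≈ -6381.4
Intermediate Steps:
E = ⅔ (E = (⅙)*4 = ⅔ ≈ 0.66667)
U = -8 (U = -6 - 2 = -8)
H(h, P) = 25/(4*P) (H(h, P) = (-5/4 + 5/(⅔))/P = (-5*¼ + 5*(3/2))/P = (-5/4 + 15/2)/P = 25/(4*P))
(34*(8 + H(-1, U)))*(-26) = (34*(8 + (25/4)/(-8)))*(-26) = (34*(8 + (25/4)*(-⅛)))*(-26) = (34*(8 - 25/32))*(-26) = (34*(231/32))*(-26) = (3927/16)*(-26) = -51051/8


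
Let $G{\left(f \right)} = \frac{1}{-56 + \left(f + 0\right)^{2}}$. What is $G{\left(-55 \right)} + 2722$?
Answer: $\frac{8081619}{2969} \approx 2722.0$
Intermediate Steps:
$G{\left(f \right)} = \frac{1}{-56 + f^{2}}$
$G{\left(-55 \right)} + 2722 = \frac{1}{-56 + \left(-55\right)^{2}} + 2722 = \frac{1}{-56 + 3025} + 2722 = \frac{1}{2969} + 2722 = \frac{8081619}{2969}$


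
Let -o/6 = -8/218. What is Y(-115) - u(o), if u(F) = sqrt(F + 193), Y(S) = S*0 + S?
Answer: -115 - sqrt(2295649)/109 ≈ -128.90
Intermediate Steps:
o = 24/109 (o = -(-48)/218 = -6*(-4/109) = 24/109 ≈ 0.22018)
Y(S) = S (Y(S) = 0 + S = S)
u(F) = sqrt(193 + F)
Y(-115) - u(o) = -115 - sqrt(193 + 24/109) = -115 - sqrt(21061/109) = -115 - sqrt(2295649)/109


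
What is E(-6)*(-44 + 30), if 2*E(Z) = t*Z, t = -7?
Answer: -294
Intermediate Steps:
E(Z) = -7*Z/2 (E(Z) = (-7*Z)/2 = -7*Z/2)
E(-6)*(-44 + 30) = (-7/2*(-6))*(-44 + 30) = 21*(-14) = -294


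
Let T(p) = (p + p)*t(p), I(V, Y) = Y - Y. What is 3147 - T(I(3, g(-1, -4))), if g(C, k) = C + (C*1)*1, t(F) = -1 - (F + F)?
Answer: 3147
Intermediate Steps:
t(F) = -1 - 2*F
g(C, k) = 2*C (g(C, k) = C + C*1 = C + C = 2*C)
I(V, Y) = 0
T(p) = 2*p*(-1 - 2*p) (T(p) = (p + p)*(-1 - 2*p) = (2*p)*(-1 - 2*p) = 2*p*(-1 - 2*p))
3147 - T(I(3, g(-1, -4))) = 3147 - (-2)*0*(1 + 2*0) = 3147 - (-2)*0*(1 + 0) = 3147 - (-2)*0 = 3147 - 1*0 = 3147 + 0 = 3147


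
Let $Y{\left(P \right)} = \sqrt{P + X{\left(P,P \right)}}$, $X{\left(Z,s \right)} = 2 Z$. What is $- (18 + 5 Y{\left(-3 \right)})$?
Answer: $-18 - 15 i \approx -18.0 - 15.0 i$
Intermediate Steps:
$Y{\left(P \right)} = \sqrt{3} \sqrt{P}$ ($Y{\left(P \right)} = \sqrt{P + 2 P} = \sqrt{3 P} = \sqrt{3} \sqrt{P}$)
$- (18 + 5 Y{\left(-3 \right)}) = - (18 + 5 \sqrt{3} \sqrt{-3}) = - (18 + 5 \sqrt{3} i \sqrt{3}) = - (18 + 5 \cdot 3 i) = - (18 + 15 i) = -18 - 15 i$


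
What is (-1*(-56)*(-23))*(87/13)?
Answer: -112056/13 ≈ -8619.7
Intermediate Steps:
(-1*(-56)*(-23))*(87/13) = (56*(-23))*(87*(1/13)) = -1288*87/13 = -112056/13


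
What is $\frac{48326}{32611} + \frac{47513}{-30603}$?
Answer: $- \frac{70525865}{997994433} \approx -0.070668$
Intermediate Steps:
$\frac{48326}{32611} + \frac{47513}{-30603} = 48326 \cdot \frac{1}{32611} + 47513 \left(- \frac{1}{30603}\right) = \frac{48326}{32611} - \frac{47513}{30603} = - \frac{70525865}{997994433}$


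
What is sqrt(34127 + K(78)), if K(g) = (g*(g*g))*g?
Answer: sqrt(37049183) ≈ 6086.8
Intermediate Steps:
K(g) = g**4 (K(g) = (g*g**2)*g = g**3*g = g**4)
sqrt(34127 + K(78)) = sqrt(34127 + 78**4) = sqrt(34127 + 37015056) = sqrt(37049183)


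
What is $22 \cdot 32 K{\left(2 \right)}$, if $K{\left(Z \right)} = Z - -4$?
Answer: $4224$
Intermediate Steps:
$K{\left(Z \right)} = 4 + Z$ ($K{\left(Z \right)} = Z + 4 = 4 + Z$)
$22 \cdot 32 K{\left(2 \right)} = 22 \cdot 32 \left(4 + 2\right) = 704 \cdot 6 = 4224$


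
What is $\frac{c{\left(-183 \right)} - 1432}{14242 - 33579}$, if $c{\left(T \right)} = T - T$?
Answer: $\frac{1432}{19337} \approx 0.074055$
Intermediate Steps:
$c{\left(T \right)} = 0$
$\frac{c{\left(-183 \right)} - 1432}{14242 - 33579} = \frac{0 - 1432}{14242 - 33579} = - \frac{1432}{-19337} = \left(-1432\right) \left(- \frac{1}{19337}\right) = \frac{1432}{19337}$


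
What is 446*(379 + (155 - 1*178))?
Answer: 158776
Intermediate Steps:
446*(379 + (155 - 1*178)) = 446*(379 + (155 - 178)) = 446*(379 - 23) = 446*356 = 158776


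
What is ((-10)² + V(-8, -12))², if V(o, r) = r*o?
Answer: 38416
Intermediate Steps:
V(o, r) = o*r
((-10)² + V(-8, -12))² = ((-10)² - 8*(-12))² = (100 + 96)² = 196² = 38416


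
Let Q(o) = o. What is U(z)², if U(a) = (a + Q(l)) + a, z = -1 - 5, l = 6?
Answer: 36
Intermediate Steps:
z = -6
U(a) = 6 + 2*a (U(a) = (a + 6) + a = (6 + a) + a = 6 + 2*a)
U(z)² = (6 + 2*(-6))² = (6 - 12)² = (-6)² = 36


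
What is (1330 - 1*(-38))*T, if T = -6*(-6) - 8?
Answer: 38304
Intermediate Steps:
T = 28 (T = 36 - 8 = 28)
(1330 - 1*(-38))*T = (1330 - 1*(-38))*28 = (1330 + 38)*28 = 1368*28 = 38304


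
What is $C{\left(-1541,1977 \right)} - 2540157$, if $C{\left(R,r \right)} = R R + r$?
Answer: $-163499$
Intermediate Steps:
$C{\left(R,r \right)} = r + R^{2}$ ($C{\left(R,r \right)} = R^{2} + r = r + R^{2}$)
$C{\left(-1541,1977 \right)} - 2540157 = \left(1977 + \left(-1541\right)^{2}\right) - 2540157 = \left(1977 + 2374681\right) - 2540157 = 2376658 - 2540157 = -163499$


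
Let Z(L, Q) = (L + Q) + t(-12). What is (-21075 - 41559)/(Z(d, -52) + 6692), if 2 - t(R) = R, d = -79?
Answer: -62634/6575 ≈ -9.5261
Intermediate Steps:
t(R) = 2 - R
Z(L, Q) = 14 + L + Q (Z(L, Q) = (L + Q) + (2 - 1*(-12)) = (L + Q) + (2 + 12) = (L + Q) + 14 = 14 + L + Q)
(-21075 - 41559)/(Z(d, -52) + 6692) = (-21075 - 41559)/((14 - 79 - 52) + 6692) = -62634/(-117 + 6692) = -62634/6575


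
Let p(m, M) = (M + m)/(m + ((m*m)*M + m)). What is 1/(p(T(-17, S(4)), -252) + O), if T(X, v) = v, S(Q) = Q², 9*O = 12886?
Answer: 145080/207722851 ≈ 0.00069843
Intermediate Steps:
O = 12886/9 (O = (⅑)*12886 = 12886/9 ≈ 1431.8)
p(m, M) = (M + m)/(2*m + M*m²) (p(m, M) = (M + m)/(m + (m²*M + m)) = (M + m)/(m + (M*m² + m)) = (M + m)/(m + (m + M*m²)) = (M + m)/(2*m + M*m²))
1/(p(T(-17, S(4)), -252) + O) = 1/((-252 + 4²)/((4²)*(2 - 252*4²)) + 12886/9) = 1/((-252 + 16)/(16*(2 - 252*16)) + 12886/9) = 1/((1/16)*(-236)/(2 - 4032) + 12886/9) = 1/((1/16)*(-236)/(-4030) + 12886/9) = 1/((1/16)*(-1/4030)*(-236) + 12886/9) = 1/(59/16120 + 12886/9) = 1/(207722851/145080) = 145080/207722851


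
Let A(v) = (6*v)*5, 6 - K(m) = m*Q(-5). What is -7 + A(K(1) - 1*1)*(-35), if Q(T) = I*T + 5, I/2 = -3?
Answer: 31493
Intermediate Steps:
I = -6 (I = 2*(-3) = -6)
Q(T) = 5 - 6*T (Q(T) = -6*T + 5 = 5 - 6*T)
K(m) = 6 - 35*m (K(m) = 6 - m*(5 - 6*(-5)) = 6 - m*(5 + 30) = 6 - m*35 = 6 - 35*m)
A(v) = 30*v
-7 + A(K(1) - 1*1)*(-35) = -7 + (30*((6 - 35*1) - 1*1))*(-35) = -7 + (30*((6 - 35) - 1))*(-35) = -7 + (30*(-29 - 1))*(-35) = -7 + (30*(-30))*(-35) = -7 - 900*(-35) = -7 + 31500 = 31493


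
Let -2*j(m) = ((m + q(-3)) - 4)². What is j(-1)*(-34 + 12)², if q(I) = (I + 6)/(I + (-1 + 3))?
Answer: -15488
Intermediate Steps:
q(I) = (6 + I)/(2 + I) (q(I) = (6 + I)/(I + 2) = (6 + I)/(2 + I))
j(m) = -(-7 + m)²/2 (j(m) = -((m + (6 - 3)/(2 - 3)) - 4)²/2 = -((m + 3/(-1)) - 4)²/2 = -((m - 1*3) - 4)²/2 = -((m - 3) - 4)²/2 = -((-3 + m) - 4)²/2 = -(-7 + m)²/2)
j(-1)*(-34 + 12)² = (-(-7 - 1)²/2)*(-34 + 12)² = -½*(-8)²*(-22)² = -½*64*484 = -32*484 = -15488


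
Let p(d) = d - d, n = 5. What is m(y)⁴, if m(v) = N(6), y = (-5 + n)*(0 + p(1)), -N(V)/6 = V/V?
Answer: 1296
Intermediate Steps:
p(d) = 0
N(V) = -6 (N(V) = -6*V/V = -6*1 = -6)
y = 0 (y = (-5 + 5)*(0 + 0) = 0*0 = 0)
m(v) = -6
m(y)⁴ = (-6)⁴ = 1296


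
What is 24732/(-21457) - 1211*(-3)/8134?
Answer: -17602401/24933034 ≈ -0.70599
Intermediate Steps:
24732/(-21457) - 1211*(-3)/8134 = 24732*(-1/21457) + 3633*(1/8134) = -24732/21457 + 519/1162 = -17602401/24933034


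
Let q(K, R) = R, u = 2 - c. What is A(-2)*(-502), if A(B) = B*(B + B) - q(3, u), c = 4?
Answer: -5020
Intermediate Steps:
u = -2 (u = 2 - 1*4 = 2 - 4 = -2)
A(B) = 2 + 2*B² (A(B) = B*(B + B) - 1*(-2) = B*(2*B) + 2 = 2*B² + 2 = 2 + 2*B²)
A(-2)*(-502) = (2 + 2*(-2)²)*(-502) = (2 + 2*4)*(-502) = (2 + 8)*(-502) = 10*(-502) = -5020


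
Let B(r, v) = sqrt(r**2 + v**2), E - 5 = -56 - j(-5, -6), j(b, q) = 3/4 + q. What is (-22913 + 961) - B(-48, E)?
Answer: -21952 - 3*sqrt(7817)/4 ≈ -22018.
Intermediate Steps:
j(b, q) = 3/4 + q (j(b, q) = 3*(1/4) + q = 3/4 + q)
E = -183/4 (E = 5 + (-56 - (3/4 - 6)) = 5 + (-56 - 1*(-21/4)) = 5 + (-56 + 21/4) = 5 - 203/4 = -183/4 ≈ -45.750)
(-22913 + 961) - B(-48, E) = (-22913 + 961) - sqrt((-48)**2 + (-183/4)**2) = -21952 - sqrt(2304 + 33489/16) = -21952 - sqrt(70353/16) = -21952 - 3*sqrt(7817)/4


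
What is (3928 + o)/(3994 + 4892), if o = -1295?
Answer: 2633/8886 ≈ 0.29631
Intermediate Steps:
(3928 + o)/(3994 + 4892) = (3928 - 1295)/(3994 + 4892) = 2633/8886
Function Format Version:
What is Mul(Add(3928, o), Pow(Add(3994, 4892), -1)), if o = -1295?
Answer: Rational(2633, 8886) ≈ 0.29631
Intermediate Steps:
Mul(Add(3928, o), Pow(Add(3994, 4892), -1)) = Mul(Add(3928, -1295), Pow(Add(3994, 4892), -1)) = Mul(2633, Pow(8886, -1)) = Mul(2633, Rational(1, 8886)) = Rational(2633, 8886)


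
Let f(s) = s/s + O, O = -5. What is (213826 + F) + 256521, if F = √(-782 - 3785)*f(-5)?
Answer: 470347 - 4*I*√4567 ≈ 4.7035e+5 - 270.32*I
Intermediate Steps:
f(s) = -4 (f(s) = s/s - 5 = 1 - 5 = -4)
F = -4*I*√4567 (F = √(-782 - 3785)*(-4) = √(-4567)*(-4) = (I*√4567)*(-4) = -4*I*√4567 ≈ -270.32*I)
(213826 + F) + 256521 = (213826 - 4*I*√4567) + 256521 = 470347 - 4*I*√4567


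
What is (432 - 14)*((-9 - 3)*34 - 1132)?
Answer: -643720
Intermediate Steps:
(432 - 14)*((-9 - 3)*34 - 1132) = 418*(-12*34 - 1132) = 418*(-408 - 1132) = 418*(-1540) = -643720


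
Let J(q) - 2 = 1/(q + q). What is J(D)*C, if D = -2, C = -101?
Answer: -707/4 ≈ -176.75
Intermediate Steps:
J(q) = 2 + 1/(2*q) (J(q) = 2 + 1/(q + q) = 2 + 1/(2*q))
J(D)*C = (2 + (1/2)/(-2))*(-101) = (2 + (1/2)*(-1/2))*(-101) = (2 - 1/4)*(-101) = (7/4)*(-101) = -707/4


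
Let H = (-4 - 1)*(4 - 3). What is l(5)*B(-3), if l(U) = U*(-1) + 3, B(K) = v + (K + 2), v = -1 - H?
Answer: -6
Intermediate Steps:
H = -5 (H = -5*1 = -5)
v = 4 (v = -1 - 1*(-5) = -1 + 5 = 4)
B(K) = 6 + K (B(K) = 4 + (K + 2) = 4 + (2 + K) = 6 + K)
l(U) = 3 - U (l(U) = -U + 3 = 3 - U)
l(5)*B(-3) = (3 - 1*5)*(6 - 3) = (3 - 5)*3 = -2*3 = -6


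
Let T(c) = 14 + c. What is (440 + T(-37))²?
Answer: 173889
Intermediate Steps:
(440 + T(-37))² = (440 + (14 - 37))² = (440 - 23)² = 417² = 173889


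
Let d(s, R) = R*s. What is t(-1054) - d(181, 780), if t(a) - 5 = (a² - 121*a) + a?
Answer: 1096221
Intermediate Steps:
t(a) = 5 + a² - 120*a (t(a) = 5 + ((a² - 121*a) + a) = 5 + (a² - 120*a) = 5 + a² - 120*a)
t(-1054) - d(181, 780) = (5 + (-1054)² - 120*(-1054)) - 780*181 = (5 + 1110916 + 126480) - 1*141180 = 1237401 - 141180 = 1096221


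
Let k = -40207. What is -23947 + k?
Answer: -64154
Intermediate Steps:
-23947 + k = -23947 - 40207 = -64154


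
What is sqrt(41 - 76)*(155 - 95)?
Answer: 60*I*sqrt(35) ≈ 354.96*I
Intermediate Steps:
sqrt(41 - 76)*(155 - 95) = sqrt(-35)*60 = (I*sqrt(35))*60 = 60*I*sqrt(35)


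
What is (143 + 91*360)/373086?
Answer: 32903/373086 ≈ 0.088192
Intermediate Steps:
(143 + 91*360)/373086 = (143 + 32760)*(1/373086) = 32903*(1/373086) = 32903/373086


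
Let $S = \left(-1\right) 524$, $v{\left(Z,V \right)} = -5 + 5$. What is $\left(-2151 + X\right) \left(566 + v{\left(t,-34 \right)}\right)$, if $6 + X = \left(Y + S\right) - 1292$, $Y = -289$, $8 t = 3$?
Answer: $-2412292$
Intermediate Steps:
$t = \frac{3}{8}$ ($t = \frac{1}{8} \cdot 3 = \frac{3}{8} \approx 0.375$)
$v{\left(Z,V \right)} = 0$
$S = -524$
$X = -2111$ ($X = -6 - 2105 = -2111$)
$\left(-2151 + X\right) \left(566 + v{\left(t,-34 \right)}\right) = \left(-2151 - 2111\right) \left(566 + 0\right) = \left(-4262\right) 566 = -2412292$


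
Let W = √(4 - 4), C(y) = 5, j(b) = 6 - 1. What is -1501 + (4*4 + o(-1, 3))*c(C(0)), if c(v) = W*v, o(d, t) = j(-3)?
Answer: -1501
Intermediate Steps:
j(b) = 5
o(d, t) = 5
W = 0 (W = √0 = 0)
c(v) = 0 (c(v) = 0*v = 0)
-1501 + (4*4 + o(-1, 3))*c(C(0)) = -1501 + (4*4 + 5)*0 = -1501 + (16 + 5)*0 = -1501 + 21*0 = -1501 + 0 = -1501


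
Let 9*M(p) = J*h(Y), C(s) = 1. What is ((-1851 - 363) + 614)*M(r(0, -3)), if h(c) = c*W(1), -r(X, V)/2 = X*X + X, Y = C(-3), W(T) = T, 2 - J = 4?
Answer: 3200/9 ≈ 355.56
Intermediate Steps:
J = -2 (J = 2 - 1*4 = 2 - 4 = -2)
Y = 1
r(X, V) = -2*X - 2*X**2 (r(X, V) = -2*(X*X + X) = -2*(X**2 + X) = -2*(X + X**2) = -2*X - 2*X**2)
h(c) = c (h(c) = c*1 = c)
M(p) = -2/9 (M(p) = (-2*1)/9 = (1/9)*(-2) = -2/9)
((-1851 - 363) + 614)*M(r(0, -3)) = ((-1851 - 363) + 614)*(-2/9) = (-2214 + 614)*(-2/9) = -1600*(-2/9) = 3200/9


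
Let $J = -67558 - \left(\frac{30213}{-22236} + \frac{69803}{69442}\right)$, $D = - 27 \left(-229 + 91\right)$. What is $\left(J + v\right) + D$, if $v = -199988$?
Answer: $- \frac{67894527373367}{257352052} \approx -2.6382 \cdot 10^{5}$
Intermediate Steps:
$D = 3726$ ($D = \left(-27\right) \left(-138\right) = 3726$)
$J = - \frac{17386098943743}{257352052}$ ($J = -67558 - \left(30213 \left(- \frac{1}{22236}\right) + 69803 \cdot \frac{1}{69442}\right) = -67558 - \left(- \frac{10071}{7412} + \frac{69803}{69442}\right) = -67558 - - \frac{90985273}{257352052} = -67558 + \frac{90985273}{257352052} = - \frac{17386098943743}{257352052} \approx -67558.0$)
$\left(J + v\right) + D = \left(- \frac{17386098943743}{257352052} - 199988\right) + 3726 = - \frac{68853421119119}{257352052} + 3726 = - \frac{67894527373367}{257352052}$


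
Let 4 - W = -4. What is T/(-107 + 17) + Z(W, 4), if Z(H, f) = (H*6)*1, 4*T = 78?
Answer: 2867/60 ≈ 47.783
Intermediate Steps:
W = 8 (W = 4 - 1*(-4) = 4 + 4 = 8)
T = 39/2 (T = (¼)*78 = 39/2 ≈ 19.500)
Z(H, f) = 6*H (Z(H, f) = (6*H)*1 = 6*H)
T/(-107 + 17) + Z(W, 4) = 39/(2*(-107 + 17)) + 6*8 = (39/2)/(-90) + 48 = (39/2)*(-1/90) + 48 = -13/60 + 48 = 2867/60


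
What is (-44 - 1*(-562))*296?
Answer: 153328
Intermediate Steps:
(-44 - 1*(-562))*296 = (-44 + 562)*296 = 518*296 = 153328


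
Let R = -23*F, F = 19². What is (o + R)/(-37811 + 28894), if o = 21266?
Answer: -12963/8917 ≈ -1.4537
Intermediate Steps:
F = 361
R = -8303 (R = -23*361 = -8303)
(o + R)/(-37811 + 28894) = (21266 - 8303)/(-37811 + 28894) = 12963/(-8917) = 12963*(-1/8917) = -12963/8917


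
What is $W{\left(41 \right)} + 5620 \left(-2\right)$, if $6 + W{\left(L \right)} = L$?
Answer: $-11205$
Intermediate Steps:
$W{\left(L \right)} = -6 + L$
$W{\left(41 \right)} + 5620 \left(-2\right) = \left(-6 + 41\right) + 5620 \left(-2\right) = 35 - 11240 = -11205$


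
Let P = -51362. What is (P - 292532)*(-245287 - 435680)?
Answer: 234180465498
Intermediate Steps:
(P - 292532)*(-245287 - 435680) = (-51362 - 292532)*(-245287 - 435680) = -343894*(-680967) = 234180465498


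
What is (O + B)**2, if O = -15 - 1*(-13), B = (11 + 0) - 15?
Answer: 36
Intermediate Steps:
B = -4 (B = 11 - 15 = -4)
O = -2 (O = -15 + 13 = -2)
(O + B)**2 = (-2 - 4)**2 = (-6)**2 = 36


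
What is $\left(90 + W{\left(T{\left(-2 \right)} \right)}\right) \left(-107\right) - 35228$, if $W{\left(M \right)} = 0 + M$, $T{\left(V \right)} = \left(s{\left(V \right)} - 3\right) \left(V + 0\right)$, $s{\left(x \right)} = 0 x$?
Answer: $-45500$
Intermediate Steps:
$s{\left(x \right)} = 0$
$T{\left(V \right)} = - 3 V$ ($T{\left(V \right)} = \left(0 - 3\right) \left(V + 0\right) = - 3 V$)
$W{\left(M \right)} = M$
$\left(90 + W{\left(T{\left(-2 \right)} \right)}\right) \left(-107\right) - 35228 = \left(90 - -6\right) \left(-107\right) - 35228 = \left(90 + 6\right) \left(-107\right) - 35228 = 96 \left(-107\right) - 35228 = -10272 - 35228 = -45500$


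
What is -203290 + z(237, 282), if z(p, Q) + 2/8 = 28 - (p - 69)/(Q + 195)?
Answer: -129275015/636 ≈ -2.0326e+5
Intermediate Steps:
z(p, Q) = 111/4 - (-69 + p)/(195 + Q) (z(p, Q) = -¼ + (28 - (p - 69)/(Q + 195)) = -¼ + (28 - (-69 + p)/(195 + Q)) = 111/4 - (-69 + p)/(195 + Q))
-203290 + z(237, 282) = -203290 + (21921 - 4*237 + 111*282)/(4*(195 + 282)) = -203290 + (¼)*(21921 - 948 + 31302)/477 = -203290 + (¼)*(1/477)*52275 = -203290 + 17425/636 = -129275015/636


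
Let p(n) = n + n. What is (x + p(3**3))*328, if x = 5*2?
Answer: 20992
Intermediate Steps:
x = 10
p(n) = 2*n
(x + p(3**3))*328 = (10 + 2*3**3)*328 = (10 + 2*27)*328 = (10 + 54)*328 = 64*328 = 20992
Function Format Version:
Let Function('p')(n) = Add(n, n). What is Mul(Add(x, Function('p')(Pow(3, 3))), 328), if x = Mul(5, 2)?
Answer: 20992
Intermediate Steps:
x = 10
Function('p')(n) = Mul(2, n)
Mul(Add(x, Function('p')(Pow(3, 3))), 328) = Mul(Add(10, Mul(2, Pow(3, 3))), 328) = Mul(Add(10, Mul(2, 27)), 328) = Mul(Add(10, 54), 328) = Mul(64, 328) = 20992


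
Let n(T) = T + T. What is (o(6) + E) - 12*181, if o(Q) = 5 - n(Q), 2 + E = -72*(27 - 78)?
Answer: 1491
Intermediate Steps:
E = 3670 (E = -2 - 72*(27 - 78) = -2 - 72*(-51) = -2 + 3672 = 3670)
n(T) = 2*T
o(Q) = 5 - 2*Q
(o(6) + E) - 12*181 = ((5 - 2*6) + 3670) - 12*181 = ((5 - 12) + 3670) - 2172 = (-7 + 3670) - 2172 = 3663 - 2172 = 1491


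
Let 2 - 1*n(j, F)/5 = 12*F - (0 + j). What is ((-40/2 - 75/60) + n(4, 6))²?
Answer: 1974025/16 ≈ 1.2338e+5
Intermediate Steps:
n(j, F) = 10 - 60*F + 5*j (n(j, F) = 10 - 5*(12*F - (0 + j)) = 10 - 5*(12*F - j) = 10 - 5*(-j + 12*F) = 10 + (-60*F + 5*j) = 10 - 60*F + 5*j)
((-40/2 - 75/60) + n(4, 6))² = ((-40/2 - 75/60) + (10 - 60*6 + 5*4))² = ((-40*½ - 75*1/60) + (10 - 360 + 20))² = ((-20 - 5/4) - 330)² = (-85/4 - 330)² = (-1405/4)² = 1974025/16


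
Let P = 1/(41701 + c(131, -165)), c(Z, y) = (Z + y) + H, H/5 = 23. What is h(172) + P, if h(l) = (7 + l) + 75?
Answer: 10612629/41782 ≈ 254.00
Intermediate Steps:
H = 115 (H = 5*23 = 115)
c(Z, y) = 115 + Z + y (c(Z, y) = (Z + y) + 115 = 115 + Z + y)
P = 1/41782 (P = 1/(41701 + (115 + 131 - 165)) = 1/(41701 + 81) = 1/41782 ≈ 2.3934e-5)
h(l) = 82 + l
h(172) + P = (82 + 172) + 1/41782 = 254 + 1/41782 = 10612629/41782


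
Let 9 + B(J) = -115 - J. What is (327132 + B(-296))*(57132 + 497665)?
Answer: 181587277288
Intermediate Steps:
B(J) = -124 - J (B(J) = -9 + (-115 - J) = -124 - J)
(327132 + B(-296))*(57132 + 497665) = (327132 + (-124 - 1*(-296)))*(57132 + 497665) = (327132 + (-124 + 296))*554797 = (327132 + 172)*554797 = 327304*554797 = 181587277288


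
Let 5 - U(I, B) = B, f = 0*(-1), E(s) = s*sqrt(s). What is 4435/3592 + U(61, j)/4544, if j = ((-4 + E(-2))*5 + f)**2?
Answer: 2431525/2040256 - 25*I*sqrt(2)/284 ≈ 1.1918 - 0.12449*I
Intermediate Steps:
E(s) = s**(3/2)
f = 0
j = (-20 - 10*I*sqrt(2))**2 (j = ((-4 + (-2)**(3/2))*5 + 0)**2 = ((-4 - 2*I*sqrt(2))*5 + 0)**2 = ((-20 - 10*I*sqrt(2)) + 0)**2 = (-20 - 10*I*sqrt(2))**2 ≈ 200.0 + 565.69*I)
U(I, B) = 5 - B
4435/3592 + U(61, j)/4544 = 4435/3592 + (5 - (200 + 400*I*sqrt(2)))/4544 = 4435*(1/3592) + (5 + (-200 - 400*I*sqrt(2)))*(1/4544) = 4435/3592 + (-195 - 400*I*sqrt(2))*(1/4544) = 4435/3592 + (-195/4544 - 25*I*sqrt(2)/284) = 2431525/2040256 - 25*I*sqrt(2)/284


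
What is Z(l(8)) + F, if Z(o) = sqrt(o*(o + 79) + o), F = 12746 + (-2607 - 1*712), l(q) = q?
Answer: 9427 + 8*sqrt(11) ≈ 9453.5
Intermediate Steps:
F = 9427 (F = 12746 + (-2607 - 712) = 12746 - 3319 = 9427)
Z(o) = sqrt(o + o*(79 + o)) (Z(o) = sqrt(o*(79 + o) + o) = sqrt(o + o*(79 + o)))
Z(l(8)) + F = sqrt(8*(80 + 8)) + 9427 = sqrt(8*88) + 9427 = sqrt(704) + 9427 = 8*sqrt(11) + 9427 = 9427 + 8*sqrt(11)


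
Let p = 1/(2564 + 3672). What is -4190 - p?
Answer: -26128841/6236 ≈ -4190.0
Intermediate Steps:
p = 1/6236 ≈ 0.00016036
-4190 - p = -4190 - 1*1/6236 = -4190 - 1/6236 = -26128841/6236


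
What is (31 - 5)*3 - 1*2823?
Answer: -2745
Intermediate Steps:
(31 - 5)*3 - 1*2823 = 26*3 - 2823 = 78 - 2823 = -2745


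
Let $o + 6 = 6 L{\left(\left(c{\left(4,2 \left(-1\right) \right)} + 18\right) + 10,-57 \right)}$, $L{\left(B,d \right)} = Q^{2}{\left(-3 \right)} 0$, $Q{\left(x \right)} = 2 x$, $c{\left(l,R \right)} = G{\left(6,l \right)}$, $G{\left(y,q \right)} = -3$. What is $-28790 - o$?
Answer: $-28784$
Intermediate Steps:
$c{\left(l,R \right)} = -3$
$L{\left(B,d \right)} = 0$ ($L{\left(B,d \right)} = \left(2 \left(-3\right)\right)^{2} \cdot 0 = \left(-6\right)^{2} \cdot 0 = 36 \cdot 0 = 0$)
$o = -6$ ($o = -6 + 6 \cdot 0 = -6 + 0 = -6$)
$-28790 - o = -28790 - -6 = -28790 + 6 = -28784$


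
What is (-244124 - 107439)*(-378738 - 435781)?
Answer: 286354743197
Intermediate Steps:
(-244124 - 107439)*(-378738 - 435781) = -351563*(-814519) = 286354743197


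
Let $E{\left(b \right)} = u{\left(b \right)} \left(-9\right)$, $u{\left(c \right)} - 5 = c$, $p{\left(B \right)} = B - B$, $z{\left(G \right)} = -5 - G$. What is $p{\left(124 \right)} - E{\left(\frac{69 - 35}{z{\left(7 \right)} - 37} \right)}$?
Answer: $\frac{1899}{49} \approx 38.755$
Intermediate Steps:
$p{\left(B \right)} = 0$
$u{\left(c \right)} = 5 + c$
$E{\left(b \right)} = -45 - 9 b$ ($E{\left(b \right)} = \left(5 + b\right) \left(-9\right) = -45 - 9 b$)
$p{\left(124 \right)} - E{\left(\frac{69 - 35}{z{\left(7 \right)} - 37} \right)} = 0 - \left(-45 - 9 \frac{69 - 35}{\left(-5 - 7\right) - 37}\right) = 0 - \left(-45 - 9 \frac{34}{\left(-5 - 7\right) - 37}\right) = 0 - \left(-45 - 9 \frac{34}{-12 - 37}\right) = 0 - \left(-45 - 9 \frac{34}{-49}\right) = 0 - \left(-45 - 9 \cdot 34 \left(- \frac{1}{49}\right)\right) = 0 - \left(-45 - - \frac{306}{49}\right) = 0 - \left(-45 + \frac{306}{49}\right) = 0 - - \frac{1899}{49} = 0 + \frac{1899}{49} = \frac{1899}{49}$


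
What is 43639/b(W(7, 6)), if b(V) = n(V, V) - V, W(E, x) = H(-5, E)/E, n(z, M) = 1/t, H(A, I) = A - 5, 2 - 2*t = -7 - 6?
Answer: 4582095/164 ≈ 27940.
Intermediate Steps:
t = 15/2 (t = 1 - (-7 - 6)/2 = 1 - ½*(-13) = 1 + 13/2 = 15/2 ≈ 7.5000)
H(A, I) = -5 + A
n(z, M) = 2/15 (n(z, M) = 1/(15/2) = 1*(2/15) = 2/15)
W(E, x) = -10/E (W(E, x) = (-5 - 5)/E = -10/E)
b(V) = 2/15 - V
43639/b(W(7, 6)) = 43639/(2/15 - (-10)/7) = 43639/(2/15 - 1*(-10/7)) = 43639/(2/15 + 10/7) = 43639/(164/105) = 43639*(105/164) = 4582095/164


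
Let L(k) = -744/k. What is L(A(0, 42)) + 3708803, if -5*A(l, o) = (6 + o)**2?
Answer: 356045243/96 ≈ 3.7088e+6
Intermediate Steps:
A(l, o) = -(6 + o)**2/5
L(A(0, 42)) + 3708803 = -744*(-5/(6 + 42)**2) + 3708803 = -744/((-1/5*48**2)) + 3708803 = -744/((-1/5*2304)) + 3708803 = -744/(-2304/5) + 3708803 = -744*(-5/2304) + 3708803 = 155/96 + 3708803 = 356045243/96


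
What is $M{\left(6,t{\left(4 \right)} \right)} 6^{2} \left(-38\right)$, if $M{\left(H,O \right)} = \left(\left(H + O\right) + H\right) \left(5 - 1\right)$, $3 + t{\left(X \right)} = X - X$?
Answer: $-49248$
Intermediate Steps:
$t{\left(X \right)} = -3$ ($t{\left(X \right)} = -3 + \left(X - X\right) = -3 + 0 = -3$)
$M{\left(H,O \right)} = 4 O + 8 H$ ($M{\left(H,O \right)} = \left(O + 2 H\right) 4 = 4 O + 8 H$)
$M{\left(6,t{\left(4 \right)} \right)} 6^{2} \left(-38\right) = \left(4 \left(-3\right) + 8 \cdot 6\right) 6^{2} \left(-38\right) = \left(-12 + 48\right) 36 \left(-38\right) = 36 \cdot 36 \left(-38\right) = 1296 \left(-38\right) = -49248$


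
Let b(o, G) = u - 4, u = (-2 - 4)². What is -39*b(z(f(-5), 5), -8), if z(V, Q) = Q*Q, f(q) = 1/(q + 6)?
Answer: -1248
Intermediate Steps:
f(q) = 1/(6 + q)
z(V, Q) = Q²
u = 36 (u = (-6)² = 36)
b(o, G) = 32 (b(o, G) = 36 - 4 = 32)
-39*b(z(f(-5), 5), -8) = -39*32 = -1248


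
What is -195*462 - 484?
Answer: -90574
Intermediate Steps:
-195*462 - 484 = -90090 - 484 = -90574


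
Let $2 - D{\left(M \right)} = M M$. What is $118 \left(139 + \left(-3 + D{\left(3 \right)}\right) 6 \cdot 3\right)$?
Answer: $-4838$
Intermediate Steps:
$D{\left(M \right)} = 2 - M^{2}$ ($D{\left(M \right)} = 2 - M M = 2 - M^{2}$)
$118 \left(139 + \left(-3 + D{\left(3 \right)}\right) 6 \cdot 3\right) = 118 \left(139 + \left(-3 + \left(2 - 3^{2}\right)\right) 6 \cdot 3\right) = 118 \left(139 + \left(-3 + \left(2 - 9\right)\right) 18\right) = 118 \left(139 + \left(-3 - 7\right) 18\right) = 118 \left(139 - 180\right) = 118 \left(-41\right) = -4838$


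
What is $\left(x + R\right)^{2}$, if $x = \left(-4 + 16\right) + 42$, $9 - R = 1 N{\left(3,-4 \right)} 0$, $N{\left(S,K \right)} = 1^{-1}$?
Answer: $3969$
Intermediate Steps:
$N{\left(S,K \right)} = 1$
$R = 9$ ($R = 9 - 1 \cdot 1 \cdot 0 = 9 - 1 \cdot 0 = 9 - 0 = 9 + 0 = 9$)
$x = 54$ ($x = 12 + 42 = 54$)
$\left(x + R\right)^{2} = \left(54 + 9\right)^{2} = 63^{2} = 3969$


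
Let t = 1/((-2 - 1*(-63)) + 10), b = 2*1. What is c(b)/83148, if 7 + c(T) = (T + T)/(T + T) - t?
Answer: -427/5903508 ≈ -7.2330e-5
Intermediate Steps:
b = 2
t = 1/71 (t = 1/((-2 + 63) + 10) = 1/(61 + 10) = 1/71 ≈ 0.014085)
c(T) = -427/71 (c(T) = -7 + ((T + T)/(T + T) - 1*1/71) = -7 + ((2*T)/((2*T)) - 1/71) = -7 + ((2*T)*(1/(2*T)) - 1/71) = -7 + (1 - 1/71) = -7 + 70/71 = -427/71)
c(b)/83148 = -427/71/83148 = -427/71*1/83148 = -427/5903508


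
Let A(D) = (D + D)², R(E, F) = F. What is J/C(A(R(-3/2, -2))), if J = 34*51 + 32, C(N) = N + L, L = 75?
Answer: 1766/91 ≈ 19.407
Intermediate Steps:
A(D) = 4*D² (A(D) = (2*D)² = 4*D²)
C(N) = 75 + N (C(N) = N + 75 = 75 + N)
J = 1766 (J = 1734 + 32 = 1766)
J/C(A(R(-3/2, -2))) = 1766/(75 + 4*(-2)²) = 1766/(75 + 4*4) = 1766/(75 + 16) = 1766/91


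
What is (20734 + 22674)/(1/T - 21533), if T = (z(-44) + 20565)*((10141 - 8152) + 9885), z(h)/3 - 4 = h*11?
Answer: -9857533572000/4889934353249 ≈ -2.0159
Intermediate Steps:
z(h) = 12 + 33*h (z(h) = 12 + 3*(h*11) = 12 + 3*(11*h) = 12 + 33*h)
T = 227090250 (T = ((12 + 33*(-44)) + 20565)*((10141 - 8152) + 9885) = ((12 - 1452) + 20565)*(1989 + 9885) = (-1440 + 20565)*11874 = 19125*11874 = 227090250)
(20734 + 22674)/(1/T - 21533) = (20734 + 22674)/(1/227090250 - 21533) = 43408/(1/227090250 - 21533) = 43408/(-4889934353249/227090250) = 43408*(-227090250/4889934353249) = -9857533572000/4889934353249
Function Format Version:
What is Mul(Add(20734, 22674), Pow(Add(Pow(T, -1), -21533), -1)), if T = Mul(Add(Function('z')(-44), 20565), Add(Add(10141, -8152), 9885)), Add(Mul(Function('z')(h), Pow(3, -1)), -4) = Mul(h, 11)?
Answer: Rational(-9857533572000, 4889934353249) ≈ -2.0159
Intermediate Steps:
Function('z')(h) = Add(12, Mul(33, h)) (Function('z')(h) = Add(12, Mul(3, Mul(h, 11))) = Add(12, Mul(3, Mul(11, h))) = Add(12, Mul(33, h)))
T = 227090250 (T = Mul(Add(Add(12, Mul(33, -44)), 20565), Add(Add(10141, -8152), 9885)) = Mul(Add(Add(12, -1452), 20565), Add(1989, 9885)) = Mul(Add(-1440, 20565), 11874) = Mul(19125, 11874) = 227090250)
Mul(Add(20734, 22674), Pow(Add(Pow(T, -1), -21533), -1)) = Mul(Add(20734, 22674), Pow(Add(Pow(227090250, -1), -21533), -1)) = Mul(43408, Pow(Add(Rational(1, 227090250), -21533), -1)) = Mul(43408, Pow(Rational(-4889934353249, 227090250), -1)) = Mul(43408, Rational(-227090250, 4889934353249)) = Rational(-9857533572000, 4889934353249)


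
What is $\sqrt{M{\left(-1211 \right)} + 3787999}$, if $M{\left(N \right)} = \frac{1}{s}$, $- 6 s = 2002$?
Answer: $\frac{2 \sqrt{948894695749}}{1001} \approx 1946.3$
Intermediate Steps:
$s = - \frac{1001}{3}$ ($s = \left(- \frac{1}{6}\right) 2002 = - \frac{1001}{3} \approx -333.67$)
$M{\left(N \right)} = - \frac{3}{1001}$ ($M{\left(N \right)} = \frac{1}{- \frac{1001}{3}} = - \frac{3}{1001}$)
$\sqrt{M{\left(-1211 \right)} + 3787999} = \sqrt{- \frac{3}{1001} + 3787999} = \sqrt{\frac{3791786996}{1001}} = \frac{2 \sqrt{948894695749}}{1001}$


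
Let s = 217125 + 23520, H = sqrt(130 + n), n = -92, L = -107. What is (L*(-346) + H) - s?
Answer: -203623 + sqrt(38) ≈ -2.0362e+5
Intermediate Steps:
H = sqrt(38) (H = sqrt(130 - 92) = sqrt(38) ≈ 6.1644)
s = 240645
(L*(-346) + H) - s = (-107*(-346) + sqrt(38)) - 1*240645 = (37022 + sqrt(38)) - 240645 = -203623 + sqrt(38)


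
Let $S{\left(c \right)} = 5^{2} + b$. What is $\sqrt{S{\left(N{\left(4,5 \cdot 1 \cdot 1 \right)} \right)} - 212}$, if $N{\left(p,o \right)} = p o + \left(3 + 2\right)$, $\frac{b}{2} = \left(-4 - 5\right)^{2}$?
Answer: $5 i \approx 5.0 i$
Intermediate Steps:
$b = 162$ ($b = 2 \left(-4 - 5\right)^{2} = 2 \left(-9\right)^{2} = 2 \cdot 81 = 162$)
$N{\left(p,o \right)} = 5 + o p$ ($N{\left(p,o \right)} = o p + 5 = 5 + o p$)
$S{\left(c \right)} = 187$ ($S{\left(c \right)} = 5^{2} + 162 = 25 + 162 = 187$)
$\sqrt{S{\left(N{\left(4,5 \cdot 1 \cdot 1 \right)} \right)} - 212} = \sqrt{187 - 212} = \sqrt{-25} = 5 i$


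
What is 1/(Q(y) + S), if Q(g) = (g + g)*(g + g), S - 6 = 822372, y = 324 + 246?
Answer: 1/2121978 ≈ 4.7126e-7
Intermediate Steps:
y = 570
S = 822378 (S = 6 + 822372 = 822378)
Q(g) = 4*g² (Q(g) = (2*g)*(2*g) = 4*g²)
1/(Q(y) + S) = 1/(4*570² + 822378) = 1/(4*324900 + 822378) = 1/(1299600 + 822378) = 1/2121978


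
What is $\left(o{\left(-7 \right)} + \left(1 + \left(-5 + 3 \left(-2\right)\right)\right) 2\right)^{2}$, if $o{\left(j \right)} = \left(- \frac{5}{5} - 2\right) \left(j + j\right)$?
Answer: $484$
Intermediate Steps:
$o{\left(j \right)} = - 6 j$ ($o{\left(j \right)} = \left(\left(-5\right) \frac{1}{5} - 2\right) 2 j = \left(-1 - 2\right) 2 j = - 3 \cdot 2 j = - 6 j$)
$\left(o{\left(-7 \right)} + \left(1 + \left(-5 + 3 \left(-2\right)\right)\right) 2\right)^{2} = \left(\left(-6\right) \left(-7\right) + \left(1 + \left(-5 + 3 \left(-2\right)\right)\right) 2\right)^{2} = \left(42 + \left(1 - 11\right) 2\right)^{2} = \left(42 - 20\right)^{2} = 22^{2} = 484$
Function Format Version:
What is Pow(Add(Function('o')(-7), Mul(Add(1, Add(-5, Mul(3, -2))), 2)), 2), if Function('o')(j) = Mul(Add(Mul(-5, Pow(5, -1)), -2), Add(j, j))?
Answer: 484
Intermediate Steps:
Function('o')(j) = Mul(-6, j) (Function('o')(j) = Mul(Add(Mul(-5, Rational(1, 5)), -2), Mul(2, j)) = Mul(Add(-1, -2), Mul(2, j)) = Mul(-3, Mul(2, j)) = Mul(-6, j))
Pow(Add(Function('o')(-7), Mul(Add(1, Add(-5, Mul(3, -2))), 2)), 2) = Pow(Add(Mul(-6, -7), Mul(Add(1, Add(-5, Mul(3, -2))), 2)), 2) = Pow(Add(42, Mul(Add(1, Add(-5, -6)), 2)), 2) = Pow(Add(42, Mul(Add(1, -11), 2)), 2) = Pow(Add(42, Mul(-10, 2)), 2) = Pow(Add(42, -20), 2) = Pow(22, 2) = 484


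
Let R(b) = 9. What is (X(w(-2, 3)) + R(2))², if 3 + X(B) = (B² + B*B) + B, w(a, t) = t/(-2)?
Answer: 81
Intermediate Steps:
w(a, t) = -t/2 (w(a, t) = t*(-½) = -t/2)
X(B) = -3 + B + 2*B² (X(B) = -3 + ((B² + B*B) + B) = -3 + ((B² + B²) + B) = -3 + (2*B² + B) = -3 + (B + 2*B²) = -3 + B + 2*B²)
(X(w(-2, 3)) + R(2))² = ((-3 - ½*3 + 2*(-½*3)²) + 9)² = ((-3 - 3/2 + 2*(-3/2)²) + 9)² = ((-3 - 3/2 + 2*(9/4)) + 9)² = ((-3 - 3/2 + 9/2) + 9)² = (0 + 9)² = 9² = 81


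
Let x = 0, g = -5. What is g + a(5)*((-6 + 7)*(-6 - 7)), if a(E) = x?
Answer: -5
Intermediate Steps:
a(E) = 0
g + a(5)*((-6 + 7)*(-6 - 7)) = -5 + 0*((-6 + 7)*(-6 - 7)) = -5 + 0*(1*(-13)) = -5 + 0*(-13) = -5 + 0 = -5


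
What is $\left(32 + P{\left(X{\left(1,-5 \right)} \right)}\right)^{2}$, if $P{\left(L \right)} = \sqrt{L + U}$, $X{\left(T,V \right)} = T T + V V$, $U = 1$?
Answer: $1051 + 192 \sqrt{3} \approx 1383.6$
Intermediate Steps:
$X{\left(T,V \right)} = T^{2} + V^{2}$
$P{\left(L \right)} = \sqrt{1 + L}$ ($P{\left(L \right)} = \sqrt{L + 1} = \sqrt{1 + L}$)
$\left(32 + P{\left(X{\left(1,-5 \right)} \right)}\right)^{2} = \left(32 + \sqrt{1 + \left(1^{2} + \left(-5\right)^{2}\right)}\right)^{2} = \left(32 + \sqrt{1 + \left(1 + 25\right)}\right)^{2} = \left(32 + \sqrt{1 + 26}\right)^{2} = \left(32 + \sqrt{27}\right)^{2} = \left(32 + 3 \sqrt{3}\right)^{2}$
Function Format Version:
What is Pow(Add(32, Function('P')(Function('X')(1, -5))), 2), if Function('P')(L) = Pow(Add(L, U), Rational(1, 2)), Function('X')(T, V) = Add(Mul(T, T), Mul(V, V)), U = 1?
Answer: Add(1051, Mul(192, Pow(3, Rational(1, 2)))) ≈ 1383.6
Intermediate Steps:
Function('X')(T, V) = Add(Pow(T, 2), Pow(V, 2))
Function('P')(L) = Pow(Add(1, L), Rational(1, 2)) (Function('P')(L) = Pow(Add(L, 1), Rational(1, 2)) = Pow(Add(1, L), Rational(1, 2)))
Pow(Add(32, Function('P')(Function('X')(1, -5))), 2) = Pow(Add(32, Pow(Add(1, Add(Pow(1, 2), Pow(-5, 2))), Rational(1, 2))), 2) = Pow(Add(32, Pow(Add(1, Add(1, 25)), Rational(1, 2))), 2) = Pow(Add(32, Pow(Add(1, 26), Rational(1, 2))), 2) = Pow(Add(32, Pow(27, Rational(1, 2))), 2) = Pow(Add(32, Mul(3, Pow(3, Rational(1, 2)))), 2)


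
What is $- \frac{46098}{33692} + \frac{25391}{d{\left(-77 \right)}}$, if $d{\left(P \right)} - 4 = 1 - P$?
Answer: $\frac{106461692}{345343} \approx 308.28$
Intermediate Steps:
$d{\left(P \right)} = 5 - P$ ($d{\left(P \right)} = 4 - \left(-1 + P\right) = 5 - P$)
$- \frac{46098}{33692} + \frac{25391}{d{\left(-77 \right)}} = - \frac{46098}{33692} + \frac{25391}{5 - -77} = \left(-46098\right) \frac{1}{33692} + \frac{25391}{5 + 77} = - \frac{23049}{16846} + \frac{25391}{82} = \frac{106461692}{345343}$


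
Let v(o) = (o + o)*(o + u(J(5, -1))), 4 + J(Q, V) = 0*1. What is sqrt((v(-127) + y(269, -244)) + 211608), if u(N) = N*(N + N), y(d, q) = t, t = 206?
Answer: 6*sqrt(6554) ≈ 485.74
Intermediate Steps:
J(Q, V) = -4 (J(Q, V) = -4 + 0*1 = -4 + 0 = -4)
y(d, q) = 206
u(N) = 2*N**2 (u(N) = N*(2*N) = 2*N**2)
v(o) = 2*o*(32 + o) (v(o) = (o + o)*(o + 2*(-4)**2) = (2*o)*(o + 2*16) = (2*o)*(o + 32) = (2*o)*(32 + o) = 2*o*(32 + o))
sqrt((v(-127) + y(269, -244)) + 211608) = sqrt((2*(-127)*(32 - 127) + 206) + 211608) = sqrt((2*(-127)*(-95) + 206) + 211608) = sqrt((24130 + 206) + 211608) = sqrt(24336 + 211608) = sqrt(235944) = 6*sqrt(6554)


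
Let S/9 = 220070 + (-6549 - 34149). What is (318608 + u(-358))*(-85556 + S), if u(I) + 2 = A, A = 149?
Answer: 487310093960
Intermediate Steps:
u(I) = 147 (u(I) = -2 + 149 = 147)
S = 1614348 (S = 9*(220070 + (-6549 - 34149)) = 9*(220070 - 40698) = 9*179372 = 1614348)
(318608 + u(-358))*(-85556 + S) = (318608 + 147)*(-85556 + 1614348) = 318755*1528792 = 487310093960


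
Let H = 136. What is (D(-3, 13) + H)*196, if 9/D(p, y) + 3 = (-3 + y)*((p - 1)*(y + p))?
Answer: 10740604/403 ≈ 26652.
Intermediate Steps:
D(p, y) = 9/(-3 + (-1 + p)*(-3 + y)*(p + y)) (D(p, y) = 9/(-3 + (-3 + y)*((p - 1)*(y + p))) = 9/(-3 + (-3 + y)*((-1 + p)*(p + y))) = 9/(-3 + (-1 + p)*(-3 + y)*(p + y)))
(D(-3, 13) + H)*196 = (9/(-3 - 1*13² - 3*(-3)² + 3*(-3) + 3*13 - 3*13² + 13*(-3)² - 4*(-3)*13) + 136)*196 = (9/(-3 - 1*169 - 3*9 - 9 + 39 - 3*169 + 13*9 + 156) + 136)*196 = (9/(-3 - 169 - 27 - 9 + 39 - 507 + 117 + 156) + 136)*196 = (9/(-403) + 136)*196 = (9*(-1/403) + 136)*196 = (-9/403 + 136)*196 = (54799/403)*196 = 10740604/403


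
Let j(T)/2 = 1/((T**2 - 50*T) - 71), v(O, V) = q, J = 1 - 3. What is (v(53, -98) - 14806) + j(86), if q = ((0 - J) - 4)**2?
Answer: -44776048/3025 ≈ -14802.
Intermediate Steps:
J = -2
q = 4 (q = ((0 - 1*(-2)) - 4)**2 = ((0 + 2) - 4)**2 = (2 - 4)**2 = (-2)**2 = 4)
v(O, V) = 4
j(T) = 2/(-71 + T**2 - 50*T) (j(T) = 2/((T**2 - 50*T) - 71) = 2/(-71 + T**2 - 50*T))
(v(53, -98) - 14806) + j(86) = (4 - 14806) + 2/(-71 + 86**2 - 50*86) = -14802 + 2/(-71 + 7396 - 4300) = -14802 + 2/3025 = -44776048/3025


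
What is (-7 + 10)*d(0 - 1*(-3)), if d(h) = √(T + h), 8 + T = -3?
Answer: 6*I*√2 ≈ 8.4853*I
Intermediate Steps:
T = -11 (T = -8 - 3 = -11)
d(h) = √(-11 + h)
(-7 + 10)*d(0 - 1*(-3)) = (-7 + 10)*√(-11 + (0 - 1*(-3))) = 3*√(-11 + (0 + 3)) = 3*√(-11 + 3) = 3*√(-8) = 3*(2*I*√2) = 6*I*√2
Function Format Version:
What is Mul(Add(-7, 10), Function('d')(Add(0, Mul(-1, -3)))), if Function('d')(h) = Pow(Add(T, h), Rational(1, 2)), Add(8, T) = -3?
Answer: Mul(6, I, Pow(2, Rational(1, 2))) ≈ Mul(8.4853, I)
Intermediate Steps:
T = -11 (T = Add(-8, -3) = -11)
Function('d')(h) = Pow(Add(-11, h), Rational(1, 2))
Mul(Add(-7, 10), Function('d')(Add(0, Mul(-1, -3)))) = Mul(Add(-7, 10), Pow(Add(-11, Add(0, Mul(-1, -3))), Rational(1, 2))) = Mul(3, Pow(Add(-11, Add(0, 3)), Rational(1, 2))) = Mul(3, Pow(Add(-11, 3), Rational(1, 2))) = Mul(3, Pow(-8, Rational(1, 2))) = Mul(3, Mul(2, I, Pow(2, Rational(1, 2)))) = Mul(6, I, Pow(2, Rational(1, 2)))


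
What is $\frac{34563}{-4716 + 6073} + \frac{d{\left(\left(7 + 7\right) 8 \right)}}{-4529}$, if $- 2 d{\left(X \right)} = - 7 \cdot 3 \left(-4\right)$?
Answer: $\frac{22370403}{877979} \approx 25.479$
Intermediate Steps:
$d{\left(X \right)} = -42$ ($d{\left(X \right)} = - \frac{\left(-7\right) 3 \left(-4\right)}{2} = - \frac{\left(-7\right) \left(-12\right)}{2} = \left(- \frac{1}{2}\right) 84 = -42$)
$\frac{34563}{-4716 + 6073} + \frac{d{\left(\left(7 + 7\right) 8 \right)}}{-4529} = \frac{34563}{-4716 + 6073} - \frac{42}{-4529} = \frac{34563}{1357} - - \frac{6}{647} = 34563 \cdot \frac{1}{1357} + \frac{6}{647} = \frac{34563}{1357} + \frac{6}{647} = \frac{22370403}{877979}$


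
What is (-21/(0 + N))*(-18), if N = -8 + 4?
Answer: -189/2 ≈ -94.500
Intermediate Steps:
N = -4
(-21/(0 + N))*(-18) = (-21/(0 - 4))*(-18) = (-21/(-4))*(-18) = -¼*(-21)*(-18) = (21/4)*(-18) = -189/2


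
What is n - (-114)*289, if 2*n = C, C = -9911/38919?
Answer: 2564440837/77838 ≈ 32946.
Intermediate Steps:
C = -9911/38919 (C = -9911*1/38919 = -9911/38919 ≈ -0.25466)
n = -9911/77838 (n = (½)*(-9911/38919) = -9911/77838 ≈ -0.12733)
n - (-114)*289 = -9911/77838 - (-114)*289 = -9911/77838 - 1*(-32946) = -9911/77838 + 32946 = 2564440837/77838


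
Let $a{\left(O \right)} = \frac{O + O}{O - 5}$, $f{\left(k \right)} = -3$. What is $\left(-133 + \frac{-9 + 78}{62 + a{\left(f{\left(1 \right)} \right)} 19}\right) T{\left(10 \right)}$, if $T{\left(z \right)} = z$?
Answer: $- \frac{80578}{61} \approx -1321.0$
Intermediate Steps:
$a{\left(O \right)} = \frac{2 O}{-5 + O}$
$\left(-133 + \frac{-9 + 78}{62 + a{\left(f{\left(1 \right)} \right)} 19}\right) T{\left(10 \right)} = \left(-133 + \frac{-9 + 78}{62 + 2 \left(-3\right) \frac{1}{-5 - 3} \cdot 19}\right) 10 = \left(-133 + \frac{69}{62 + 2 \left(-3\right) \frac{1}{-8} \cdot 19}\right) 10 = \left(-133 + \frac{69}{62 + 2 \left(-3\right) \left(- \frac{1}{8}\right) 19}\right) 10 = \left(-133 + \frac{69}{62 + \frac{3}{4} \cdot 19}\right) 10 = \left(-133 + \frac{69}{62 + \frac{57}{4}}\right) 10 = \left(-133 + \frac{69}{\frac{305}{4}}\right) 10 = \left(-133 + 69 \cdot \frac{4}{305}\right) 10 = \left(-133 + \frac{276}{305}\right) 10 = \left(- \frac{40289}{305}\right) 10 = - \frac{80578}{61}$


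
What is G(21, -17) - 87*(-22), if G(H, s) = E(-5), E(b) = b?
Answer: 1909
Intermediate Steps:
G(H, s) = -5
G(21, -17) - 87*(-22) = -5 - 87*(-22) = -5 + 1914 = 1909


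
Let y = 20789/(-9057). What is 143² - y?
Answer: 185227382/9057 ≈ 20451.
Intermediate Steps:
y = -20789/9057 (y = 20789*(-1/9057) = -20789/9057 ≈ -2.2954)
143² - y = 143² - 1*(-20789/9057) = 20449 + 20789/9057 = 185227382/9057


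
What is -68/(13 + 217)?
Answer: -34/115 ≈ -0.29565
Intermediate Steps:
-68/(13 + 217) = -68/230 = (1/230)*(-68) = -34/115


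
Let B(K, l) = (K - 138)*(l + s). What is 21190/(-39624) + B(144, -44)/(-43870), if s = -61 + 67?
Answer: -17703289/33428940 ≈ -0.52958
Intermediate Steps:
s = 6
B(K, l) = (-138 + K)*(6 + l) (B(K, l) = (K - 138)*(l + 6) = (-138 + K)*(6 + l))
21190/(-39624) + B(144, -44)/(-43870) = 21190/(-39624) + (-828 - 138*(-44) + 6*144 + 144*(-44))/(-43870) = 21190*(-1/39624) + (-828 + 6072 + 864 - 6336)*(-1/43870) = -815/1524 - 228*(-1/43870) = -815/1524 + 114/21935 = -17703289/33428940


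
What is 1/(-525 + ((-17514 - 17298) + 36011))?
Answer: 1/674 ≈ 0.0014837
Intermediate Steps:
1/(-525 + ((-17514 - 17298) + 36011)) = 1/(-525 + (-34812 + 36011)) = 1/(-525 + 1199) = 1/674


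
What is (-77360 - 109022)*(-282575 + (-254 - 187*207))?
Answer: 59928895516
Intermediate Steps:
(-77360 - 109022)*(-282575 + (-254 - 187*207)) = -186382*(-282575 + (-254 - 38709)) = -186382*(-282575 - 38963) = -186382*(-321538) = 59928895516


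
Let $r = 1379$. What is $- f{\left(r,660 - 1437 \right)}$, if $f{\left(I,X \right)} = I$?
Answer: $-1379$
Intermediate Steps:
$- f{\left(r,660 - 1437 \right)} = \left(-1\right) 1379 = -1379$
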